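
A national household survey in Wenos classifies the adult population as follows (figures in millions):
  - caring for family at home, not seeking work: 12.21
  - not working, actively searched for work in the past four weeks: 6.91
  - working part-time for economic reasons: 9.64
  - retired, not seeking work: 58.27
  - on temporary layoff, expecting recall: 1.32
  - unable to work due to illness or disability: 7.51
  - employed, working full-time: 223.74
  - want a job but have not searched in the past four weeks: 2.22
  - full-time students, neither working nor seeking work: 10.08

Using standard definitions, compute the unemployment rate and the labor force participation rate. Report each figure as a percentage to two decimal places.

Employed = 9.64 + 223.74 = 233.38 million (anyone who worked, including part-time for economic reasons, counts as employed).
Unemployed = 6.91 + 1.32 = 8.23 million (jobless and actively searching, or on temporary layoff).
Labor force = 233.38 + 8.23 = 241.61 million.
Not in labor force = 12.21 + 58.27 + 7.51 + 2.22 + 10.08 = 90.29 million (those not working and not actively searching are outside the labor force — including those who want a job but have given up searching).
Civilian working-age population = 241.61 + 90.29 = 331.90 million.
Unemployment rate = 8.23 / 241.61 = 3.41%.
Labor force participation rate = 241.61 / 331.90 = 72.80%.

Unemployment rate ≈ 3.41%; labor force participation rate ≈ 72.80%.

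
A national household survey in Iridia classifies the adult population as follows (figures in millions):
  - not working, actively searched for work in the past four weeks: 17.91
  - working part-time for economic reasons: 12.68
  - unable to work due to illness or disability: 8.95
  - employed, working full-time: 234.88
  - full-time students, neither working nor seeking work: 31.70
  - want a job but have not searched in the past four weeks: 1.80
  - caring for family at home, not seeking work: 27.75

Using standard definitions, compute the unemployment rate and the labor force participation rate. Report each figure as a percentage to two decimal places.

Employed = 12.68 + 234.88 = 247.56 million (anyone who worked, including part-time for economic reasons, counts as employed).
Unemployed = 17.91 million.
Labor force = 247.56 + 17.91 = 265.47 million.
Not in labor force = 8.95 + 31.70 + 1.80 + 27.75 = 70.20 million (those not working and not actively searching are outside the labor force — including those who want a job but have given up searching).
Civilian working-age population = 265.47 + 70.20 = 335.67 million.
Unemployment rate = 17.91 / 265.47 = 6.75%.
Labor force participation rate = 265.47 / 335.67 = 79.09%.

Unemployment rate ≈ 6.75%; labor force participation rate ≈ 79.09%.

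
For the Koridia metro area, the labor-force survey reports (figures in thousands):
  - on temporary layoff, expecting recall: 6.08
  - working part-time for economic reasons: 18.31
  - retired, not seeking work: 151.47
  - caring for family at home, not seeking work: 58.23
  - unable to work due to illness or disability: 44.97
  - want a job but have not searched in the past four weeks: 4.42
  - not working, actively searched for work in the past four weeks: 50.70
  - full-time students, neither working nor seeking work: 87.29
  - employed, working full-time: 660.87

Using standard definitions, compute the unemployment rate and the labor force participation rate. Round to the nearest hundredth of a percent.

Employed = 18.31 + 660.87 = 679.18 thousand (anyone who worked, including part-time for economic reasons, counts as employed).
Unemployed = 6.08 + 50.70 = 56.78 thousand (jobless and actively searching, or on temporary layoff).
Labor force = 679.18 + 56.78 = 735.96 thousand.
Not in labor force = 151.47 + 58.23 + 44.97 + 4.42 + 87.29 = 346.38 thousand (those not working and not actively searching are outside the labor force — including those who want a job but have given up searching).
Civilian working-age population = 735.96 + 346.38 = 1,082.34 thousand.
Unemployment rate = 56.78 / 735.96 = 7.72%.
Labor force participation rate = 735.96 / 1,082.34 = 68.00%.

Unemployment rate ≈ 7.72%; labor force participation rate ≈ 68.00%.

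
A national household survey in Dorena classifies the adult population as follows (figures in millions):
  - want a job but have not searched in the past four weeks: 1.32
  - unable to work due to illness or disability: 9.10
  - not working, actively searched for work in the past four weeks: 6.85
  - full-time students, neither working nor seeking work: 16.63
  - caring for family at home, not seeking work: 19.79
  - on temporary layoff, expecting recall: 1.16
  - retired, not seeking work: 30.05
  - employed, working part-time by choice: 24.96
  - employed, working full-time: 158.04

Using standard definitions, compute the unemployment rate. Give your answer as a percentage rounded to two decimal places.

Unemployment rate ≈ 4.19%.

Employed = 24.96 + 158.04 = 183.00 million.
Unemployed = 6.85 + 1.16 = 8.01 million (jobless and actively searching, or on temporary layoff).
Labor force = 183.00 + 8.01 = 191.01 million.
Unemployment rate = 8.01 / 191.01 = 4.19%.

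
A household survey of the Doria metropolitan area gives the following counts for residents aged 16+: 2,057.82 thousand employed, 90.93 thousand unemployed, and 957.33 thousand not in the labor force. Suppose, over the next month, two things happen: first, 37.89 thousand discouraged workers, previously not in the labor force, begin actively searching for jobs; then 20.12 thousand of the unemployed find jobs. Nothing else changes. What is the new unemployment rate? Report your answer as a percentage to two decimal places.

Initially, labor force = 2,057.82 + 90.93 = 2,148.75 thousand, so u = 90.93/2,148.75 = 4.23%.
After the first change, unemployed and labor force both rise by 37.89 → E = 2,057.82, U = 128.82, labor force = 2,186.64 thousand.
After the second change, unemployed falls and employed rises by 20.12; labor force unchanged → E = 2,077.94, U = 108.70, labor force = 2,186.64 thousand.
New unemployment rate = 108.70 / 2,186.64 = 4.97%.

New unemployment rate ≈ 4.97%.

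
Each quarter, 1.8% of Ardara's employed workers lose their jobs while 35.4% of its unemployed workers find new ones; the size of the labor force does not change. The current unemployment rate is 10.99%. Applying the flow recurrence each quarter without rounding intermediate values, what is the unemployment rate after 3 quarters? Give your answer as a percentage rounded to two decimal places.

With a fixed labor force, u_{t+1} = u_t + s·(1−u_t) − f·u_t = u_t·(1−s−f) + s.
Here 1−s−f = 0.628 and s = 0.018.
u_1 = 0.109900 × 0.628 + 0.018 = 0.087017.
u_2 = 0.087017 × 0.628 + 0.018 = 0.072647.
u_3 = 0.072647 × 0.628 + 0.018 = 0.063622.

Unemployment rate after three quarters ≈ 6.36%.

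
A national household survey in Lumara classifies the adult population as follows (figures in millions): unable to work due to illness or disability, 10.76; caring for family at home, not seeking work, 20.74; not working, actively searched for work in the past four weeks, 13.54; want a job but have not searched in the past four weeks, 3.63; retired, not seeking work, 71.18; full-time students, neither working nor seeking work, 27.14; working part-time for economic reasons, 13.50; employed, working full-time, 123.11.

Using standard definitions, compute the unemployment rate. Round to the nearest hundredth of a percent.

Unemployment rate ≈ 9.02%.

Employed = 13.50 + 123.11 = 136.61 million (anyone who worked, including part-time for economic reasons, counts as employed).
Unemployed = 13.54 million.
Labor force = 136.61 + 13.54 = 150.15 million.
Unemployment rate = 13.54 / 150.15 = 9.02%.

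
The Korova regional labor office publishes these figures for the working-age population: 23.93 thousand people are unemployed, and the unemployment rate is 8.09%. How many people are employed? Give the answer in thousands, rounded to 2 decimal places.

About 271.87 thousand are employed.

Labor force = U / u = 23.93 / 0.0809 ≈ 295.80 thousand.
Employed = labor force − unemployed = 295.80 − 23.93 = 271.87 thousand.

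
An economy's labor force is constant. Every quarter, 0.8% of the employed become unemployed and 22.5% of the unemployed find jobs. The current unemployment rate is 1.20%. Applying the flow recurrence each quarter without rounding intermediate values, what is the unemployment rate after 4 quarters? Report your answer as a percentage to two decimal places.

With a fixed labor force, u_{t+1} = u_t + s·(1−u_t) − f·u_t = u_t·(1−s−f) + s.
Here 1−s−f = 0.767 and s = 0.008.
u_1 = 0.012000 × 0.767 + 0.008 = 0.017204.
u_2 = 0.017204 × 0.767 + 0.008 = 0.021195.
u_3 = 0.021195 × 0.767 + 0.008 = 0.024257.
u_4 = 0.024257 × 0.767 + 0.008 = 0.026605.

Unemployment rate after four quarters ≈ 2.66%.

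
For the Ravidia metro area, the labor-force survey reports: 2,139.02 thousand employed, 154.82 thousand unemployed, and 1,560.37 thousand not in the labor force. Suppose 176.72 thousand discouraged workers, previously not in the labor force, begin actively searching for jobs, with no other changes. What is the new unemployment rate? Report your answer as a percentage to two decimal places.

Initially, labor force = 2,139.02 + 154.82 = 2,293.84 thousand, so u = 154.82/2,293.84 = 6.75%.
After the change, unemployed and labor force both rise by 176.72 → E = 2,139.02, U = 331.54, labor force = 2,470.56 thousand.
New unemployment rate = 331.54 / 2,470.56 = 13.42%.

New unemployment rate ≈ 13.42%.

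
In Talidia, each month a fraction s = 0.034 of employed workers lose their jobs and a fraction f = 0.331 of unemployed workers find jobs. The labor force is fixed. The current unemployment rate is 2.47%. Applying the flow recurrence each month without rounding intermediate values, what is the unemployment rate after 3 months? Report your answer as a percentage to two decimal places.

Unemployment rate after three months ≈ 7.56%.

With a fixed labor force, u_{t+1} = u_t + s·(1−u_t) − f·u_t = u_t·(1−s−f) + s.
Here 1−s−f = 0.635 and s = 0.034.
u_1 = 0.024700 × 0.635 + 0.034 = 0.049685.
u_2 = 0.049685 × 0.635 + 0.034 = 0.065550.
u_3 = 0.065550 × 0.635 + 0.034 = 0.075624.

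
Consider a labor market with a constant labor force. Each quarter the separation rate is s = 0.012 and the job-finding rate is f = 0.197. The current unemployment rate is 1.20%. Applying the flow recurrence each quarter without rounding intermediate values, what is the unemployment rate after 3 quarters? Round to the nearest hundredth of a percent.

Unemployment rate after three quarters ≈ 3.49%.

With a fixed labor force, u_{t+1} = u_t + s·(1−u_t) − f·u_t = u_t·(1−s−f) + s.
Here 1−s−f = 0.791 and s = 0.012.
u_1 = 0.012000 × 0.791 + 0.012 = 0.021492.
u_2 = 0.021492 × 0.791 + 0.012 = 0.029000.
u_3 = 0.029000 × 0.791 + 0.012 = 0.034939.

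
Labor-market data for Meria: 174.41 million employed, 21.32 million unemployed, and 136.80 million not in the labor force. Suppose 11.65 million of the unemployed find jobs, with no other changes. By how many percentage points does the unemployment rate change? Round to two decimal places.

The unemployment rate changes by −5.95 percentage points.

Initially, labor force = 174.41 + 21.32 = 195.73 million, so u = 21.32/195.73 = 10.89%.
After the change, unemployed falls and employed rises by 11.65; labor force unchanged → E = 186.06, U = 9.67, labor force = 195.73 million.
New unemployment rate = 9.67 / 195.73 = 4.94%.
Change = 4.94% − 10.89% = −5.95 percentage points.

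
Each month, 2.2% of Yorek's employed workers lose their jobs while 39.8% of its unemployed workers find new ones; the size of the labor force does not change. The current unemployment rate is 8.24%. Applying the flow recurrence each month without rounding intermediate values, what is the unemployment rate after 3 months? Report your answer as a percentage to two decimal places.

Unemployment rate after three months ≈ 5.82%.

With a fixed labor force, u_{t+1} = u_t + s·(1−u_t) − f·u_t = u_t·(1−s−f) + s.
Here 1−s−f = 0.580 and s = 0.022.
u_1 = 0.082400 × 0.580 + 0.022 = 0.069792.
u_2 = 0.069792 × 0.580 + 0.022 = 0.062479.
u_3 = 0.062479 × 0.580 + 0.022 = 0.058238.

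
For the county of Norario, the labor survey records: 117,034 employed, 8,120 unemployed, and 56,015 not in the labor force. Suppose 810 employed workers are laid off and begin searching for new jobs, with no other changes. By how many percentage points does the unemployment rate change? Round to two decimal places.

The unemployment rate changes by +0.65 percentage points.

Initially, labor force = 117,034 + 8,120 = 125,154, so u = 8,120/125,154 = 6.49%.
After the change, employed falls and unemployed rises by 810; labor force unchanged → E = 116,224, U = 8,930, labor force = 125,154.
New unemployment rate = 8,930 / 125,154 = 7.14%.
Change = 7.14% − 6.49% = +0.65 percentage points.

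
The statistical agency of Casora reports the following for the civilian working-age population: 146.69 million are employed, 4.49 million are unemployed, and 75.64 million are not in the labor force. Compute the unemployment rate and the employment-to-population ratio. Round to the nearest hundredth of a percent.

Labor force = employed + unemployed = 146.69 + 4.49 = 151.18 million.
Working-age population = 151.18 + 75.64 = 226.82 million.
Unemployment rate = 4.49 / 151.18 = 2.97%.
Employment-population ratio = 146.69 / 226.82 = 64.67%.

Unemployment rate ≈ 2.97%; employment-population ratio ≈ 64.67%.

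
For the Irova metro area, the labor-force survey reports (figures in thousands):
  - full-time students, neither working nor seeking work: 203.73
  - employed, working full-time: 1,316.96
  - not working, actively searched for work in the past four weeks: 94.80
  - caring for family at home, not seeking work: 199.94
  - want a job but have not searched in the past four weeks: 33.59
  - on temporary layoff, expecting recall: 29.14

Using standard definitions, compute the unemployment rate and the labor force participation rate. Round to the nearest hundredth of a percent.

Unemployment rate ≈ 8.60%; labor force participation rate ≈ 76.72%.

Employed = 1,316.96 thousand.
Unemployed = 94.80 + 29.14 = 123.94 thousand (jobless and actively searching, or on temporary layoff).
Labor force = 1,316.96 + 123.94 = 1,440.90 thousand.
Not in labor force = 203.73 + 199.94 + 33.59 = 437.26 thousand (those not working and not actively searching are outside the labor force — including those who want a job but have given up searching).
Civilian working-age population = 1,440.90 + 437.26 = 1,878.16 thousand.
Unemployment rate = 123.94 / 1,440.90 = 8.60%.
Labor force participation rate = 1,440.90 / 1,878.16 = 76.72%.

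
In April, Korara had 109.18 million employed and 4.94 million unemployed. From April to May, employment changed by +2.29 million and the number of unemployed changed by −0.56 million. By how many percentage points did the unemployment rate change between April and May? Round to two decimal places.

The unemployment rate changed by −0.55 percentage points.

April: labor force = 109.18 + 4.94 = 114.12; u = 4.94/114.12 = 4.33%.
May: labor force = 111.47 + 4.38 = 115.85; u = 4.38/115.85 = 3.78%.
Change = 3.78% − 4.33% = −0.55 pp.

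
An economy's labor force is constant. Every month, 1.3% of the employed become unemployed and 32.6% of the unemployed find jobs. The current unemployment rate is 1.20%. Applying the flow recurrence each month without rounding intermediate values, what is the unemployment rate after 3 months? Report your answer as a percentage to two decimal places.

Unemployment rate after three months ≈ 3.07%.

With a fixed labor force, u_{t+1} = u_t + s·(1−u_t) − f·u_t = u_t·(1−s−f) + s.
Here 1−s−f = 0.661 and s = 0.013.
u_1 = 0.012000 × 0.661 + 0.013 = 0.020932.
u_2 = 0.020932 × 0.661 + 0.013 = 0.026836.
u_3 = 0.026836 × 0.661 + 0.013 = 0.030739.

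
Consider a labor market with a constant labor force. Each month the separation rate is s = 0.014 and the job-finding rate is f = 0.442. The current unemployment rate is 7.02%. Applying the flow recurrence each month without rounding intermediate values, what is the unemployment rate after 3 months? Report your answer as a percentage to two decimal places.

Unemployment rate after three months ≈ 3.71%.

With a fixed labor force, u_{t+1} = u_t + s·(1−u_t) − f·u_t = u_t·(1−s−f) + s.
Here 1−s−f = 0.544 and s = 0.014.
u_1 = 0.070200 × 0.544 + 0.014 = 0.052189.
u_2 = 0.052189 × 0.544 + 0.014 = 0.042391.
u_3 = 0.042391 × 0.544 + 0.014 = 0.037061.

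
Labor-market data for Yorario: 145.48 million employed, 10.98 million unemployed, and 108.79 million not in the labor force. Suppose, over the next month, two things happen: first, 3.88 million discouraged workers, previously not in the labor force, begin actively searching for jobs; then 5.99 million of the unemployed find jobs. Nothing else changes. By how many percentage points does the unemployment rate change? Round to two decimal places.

Initially, labor force = 145.48 + 10.98 = 156.46 million, so u = 10.98/156.46 = 7.02%.
After the first change, unemployed and labor force both rise by 3.88 → E = 145.48, U = 14.86, labor force = 160.34 million.
After the second change, unemployed falls and employed rises by 5.99; labor force unchanged → E = 151.47, U = 8.87, labor force = 160.34 million.
New unemployment rate = 8.87 / 160.34 = 5.53%.
Change = 5.53% − 7.02% = −1.49 percentage points.

The unemployment rate changes by −1.49 percentage points.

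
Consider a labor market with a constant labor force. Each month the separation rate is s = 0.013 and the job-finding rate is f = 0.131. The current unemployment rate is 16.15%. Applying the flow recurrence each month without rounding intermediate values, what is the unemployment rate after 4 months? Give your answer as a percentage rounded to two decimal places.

Unemployment rate after four months ≈ 12.85%.

With a fixed labor force, u_{t+1} = u_t + s·(1−u_t) − f·u_t = u_t·(1−s−f) + s.
Here 1−s−f = 0.856 and s = 0.013.
u_1 = 0.161500 × 0.856 + 0.013 = 0.151244.
u_2 = 0.151244 × 0.856 + 0.013 = 0.142465.
u_3 = 0.142465 × 0.856 + 0.013 = 0.134950.
u_4 = 0.134950 × 0.856 + 0.013 = 0.128517.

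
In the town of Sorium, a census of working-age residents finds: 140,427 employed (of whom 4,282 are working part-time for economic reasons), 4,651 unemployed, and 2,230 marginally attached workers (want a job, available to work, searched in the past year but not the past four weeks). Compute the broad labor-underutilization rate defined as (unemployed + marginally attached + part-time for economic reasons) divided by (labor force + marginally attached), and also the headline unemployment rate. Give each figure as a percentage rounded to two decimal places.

Broad underutilization rate ≈ 7.58%; headline unemployment rate ≈ 3.21%.

Labor force = 140,427 + 4,651 = 145,078.
Numerator = 4,651 + 2,230 + 4,282 = 11,163.
Denominator = 145,078 + 2,230 = 147,308.
Broad rate = 11,163 / 147,308 = 7.58%.
Headline unemployment rate = 4,651 / 145,078 = 3.21%.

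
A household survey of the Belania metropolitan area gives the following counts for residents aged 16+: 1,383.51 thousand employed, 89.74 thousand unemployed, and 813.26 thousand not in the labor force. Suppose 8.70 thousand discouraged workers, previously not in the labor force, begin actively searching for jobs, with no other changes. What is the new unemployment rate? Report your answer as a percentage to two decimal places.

New unemployment rate ≈ 6.64%.

Initially, labor force = 1,383.51 + 89.74 = 1,473.25 thousand, so u = 89.74/1,473.25 = 6.09%.
After the change, unemployed and labor force both rise by 8.70 → E = 1,383.51, U = 98.44, labor force = 1,481.95 thousand.
New unemployment rate = 98.44 / 1,481.95 = 6.64%.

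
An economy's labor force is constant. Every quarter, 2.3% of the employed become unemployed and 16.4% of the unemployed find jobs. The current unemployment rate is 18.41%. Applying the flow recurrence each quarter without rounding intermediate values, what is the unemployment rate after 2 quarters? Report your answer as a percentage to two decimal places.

Unemployment rate after two quarters ≈ 16.34%.

With a fixed labor force, u_{t+1} = u_t + s·(1−u_t) − f·u_t = u_t·(1−s−f) + s.
Here 1−s−f = 0.813 and s = 0.023.
u_1 = 0.184100 × 0.813 + 0.023 = 0.172673.
u_2 = 0.172673 × 0.813 + 0.023 = 0.163383.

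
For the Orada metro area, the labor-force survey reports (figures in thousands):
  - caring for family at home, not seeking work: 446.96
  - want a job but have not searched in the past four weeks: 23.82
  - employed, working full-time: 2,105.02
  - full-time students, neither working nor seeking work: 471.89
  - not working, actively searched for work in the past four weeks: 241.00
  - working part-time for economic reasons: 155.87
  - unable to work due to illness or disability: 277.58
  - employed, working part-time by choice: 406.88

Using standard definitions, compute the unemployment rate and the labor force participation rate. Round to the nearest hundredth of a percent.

Employed = 2,105.02 + 155.87 + 406.88 = 2,667.77 thousand (anyone who worked, including part-time for economic reasons, counts as employed).
Unemployed = 241.00 thousand.
Labor force = 2,667.77 + 241.00 = 2,908.77 thousand.
Not in labor force = 446.96 + 23.82 + 471.89 + 277.58 = 1,220.25 thousand (those not working and not actively searching are outside the labor force — including those who want a job but have given up searching).
Civilian working-age population = 2,908.77 + 1,220.25 = 4,129.02 thousand.
Unemployment rate = 241.00 / 2,908.77 = 8.29%.
Labor force participation rate = 2,908.77 / 4,129.02 = 70.45%.

Unemployment rate ≈ 8.29%; labor force participation rate ≈ 70.45%.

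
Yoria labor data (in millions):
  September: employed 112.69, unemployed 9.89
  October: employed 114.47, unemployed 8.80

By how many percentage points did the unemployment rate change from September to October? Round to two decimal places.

The unemployment rate changed by −0.93 percentage points.

September: labor force = 112.69 + 9.89 = 122.58; u = 9.89/122.58 = 8.07%.
October: labor force = 114.47 + 8.80 = 123.27; u = 8.80/123.27 = 7.14%.
Change = 7.14% − 8.07% = −0.93 pp.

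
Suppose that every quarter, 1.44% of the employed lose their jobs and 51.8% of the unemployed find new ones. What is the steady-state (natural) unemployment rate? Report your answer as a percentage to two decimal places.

Steady-state unemployment rate ≈ 2.70%.

At steady state the flows balance: s·E = f·U, so U/(E+U) = s/(s+f).
u* = 1.44 / (1.44 + 51.8) = 1.44 / 53.24 = 2.70%.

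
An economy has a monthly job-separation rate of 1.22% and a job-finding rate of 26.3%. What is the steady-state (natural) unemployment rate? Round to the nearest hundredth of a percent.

At steady state the flows balance: s·E = f·U, so U/(E+U) = s/(s+f).
u* = 1.22 / (1.22 + 26.3) = 1.22 / 27.52 = 4.43%.

Steady-state unemployment rate ≈ 4.43%.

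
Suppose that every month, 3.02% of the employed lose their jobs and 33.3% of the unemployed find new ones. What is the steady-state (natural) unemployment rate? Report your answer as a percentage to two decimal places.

At steady state the flows balance: s·E = f·U, so U/(E+U) = s/(s+f).
u* = 3.02 / (3.02 + 33.3) = 3.02 / 36.32 = 8.31%.

Steady-state unemployment rate ≈ 8.31%.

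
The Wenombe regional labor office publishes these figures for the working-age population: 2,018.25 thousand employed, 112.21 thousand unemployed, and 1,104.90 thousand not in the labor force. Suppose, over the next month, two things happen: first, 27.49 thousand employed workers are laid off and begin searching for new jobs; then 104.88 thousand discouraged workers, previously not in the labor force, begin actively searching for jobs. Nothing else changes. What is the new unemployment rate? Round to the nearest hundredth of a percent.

Initially, labor force = 2,018.25 + 112.21 = 2,130.46 thousand, so u = 112.21/2,130.46 = 5.27%.
After the first change, employed falls and unemployed rises by 27.49; labor force unchanged → E = 1,990.76, U = 139.70, labor force = 2,130.46 thousand.
After the second change, unemployed and labor force both rise by 104.88 → E = 1,990.76, U = 244.58, labor force = 2,235.34 thousand.
New unemployment rate = 244.58 / 2,235.34 = 10.94%.

New unemployment rate ≈ 10.94%.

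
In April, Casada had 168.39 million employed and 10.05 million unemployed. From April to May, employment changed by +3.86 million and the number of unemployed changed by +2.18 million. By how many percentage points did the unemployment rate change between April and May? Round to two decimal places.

The unemployment rate changed by +1.00 percentage points.

April: labor force = 168.39 + 10.05 = 178.44; u = 10.05/178.44 = 5.63%.
May: labor force = 172.25 + 12.23 = 184.48; u = 12.23/184.48 = 6.63%.
Change = 6.63% − 5.63% = +1.00 pp.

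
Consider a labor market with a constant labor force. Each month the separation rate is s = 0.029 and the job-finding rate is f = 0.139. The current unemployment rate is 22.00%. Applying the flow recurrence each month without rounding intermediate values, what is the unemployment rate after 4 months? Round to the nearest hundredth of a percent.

Unemployment rate after four months ≈ 19.53%.

With a fixed labor force, u_{t+1} = u_t + s·(1−u_t) − f·u_t = u_t·(1−s−f) + s.
Here 1−s−f = 0.832 and s = 0.029.
u_1 = 0.220000 × 0.832 + 0.029 = 0.212040.
u_2 = 0.212040 × 0.832 + 0.029 = 0.205417.
u_3 = 0.205417 × 0.832 + 0.029 = 0.199907.
u_4 = 0.199907 × 0.832 + 0.029 = 0.195323.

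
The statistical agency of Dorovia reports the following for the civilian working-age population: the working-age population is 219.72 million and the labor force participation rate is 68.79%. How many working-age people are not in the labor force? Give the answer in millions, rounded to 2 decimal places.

About 68.57 million are not in the labor force.

Share not in the labor force = 1 − 0.6879 = 0.3121.
Not in labor force = 0.3121 × 219.72 ≈ 68.57 million.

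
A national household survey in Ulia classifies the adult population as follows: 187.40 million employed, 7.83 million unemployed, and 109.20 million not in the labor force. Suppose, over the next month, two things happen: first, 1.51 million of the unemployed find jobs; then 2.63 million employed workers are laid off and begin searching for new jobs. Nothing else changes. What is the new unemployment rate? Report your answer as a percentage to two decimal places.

Initially, labor force = 187.40 + 7.83 = 195.23 million, so u = 7.83/195.23 = 4.01%.
After the first change, unemployed falls and employed rises by 1.51; labor force unchanged → E = 188.91, U = 6.32, labor force = 195.23 million.
After the second change, employed falls and unemployed rises by 2.63; labor force unchanged → E = 186.28, U = 8.95, labor force = 195.23 million.
New unemployment rate = 8.95 / 195.23 = 4.58%.

New unemployment rate ≈ 4.58%.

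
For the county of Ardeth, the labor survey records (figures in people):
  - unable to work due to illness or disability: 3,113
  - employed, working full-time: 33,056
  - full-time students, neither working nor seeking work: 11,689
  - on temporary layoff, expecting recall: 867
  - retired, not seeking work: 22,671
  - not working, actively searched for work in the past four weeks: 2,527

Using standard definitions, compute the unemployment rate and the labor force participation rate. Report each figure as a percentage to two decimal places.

Employed = 33,056.
Unemployed = 867 + 2,527 = 3,394 (jobless and actively searching, or on temporary layoff).
Labor force = 33,056 + 3,394 = 36,450.
Not in labor force = 3,113 + 11,689 + 22,671 = 37,473 (those not working and not actively searching are outside the labor force).
Civilian working-age population = 36,450 + 37,473 = 73,923.
Unemployment rate = 3,394 / 36,450 = 9.31%.
Labor force participation rate = 36,450 / 73,923 = 49.31%.

Unemployment rate ≈ 9.31%; labor force participation rate ≈ 49.31%.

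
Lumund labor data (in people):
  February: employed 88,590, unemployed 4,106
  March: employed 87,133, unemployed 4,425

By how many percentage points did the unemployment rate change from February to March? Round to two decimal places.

The unemployment rate changed by +0.40 percentage points.

February: labor force = 88,590 + 4,106 = 92,696; u = 4,106/92,696 = 4.43%.
March: labor force = 87,133 + 4,425 = 91,558; u = 4,425/91,558 = 4.83%.
Change = 4.83% − 4.43% = +0.40 pp.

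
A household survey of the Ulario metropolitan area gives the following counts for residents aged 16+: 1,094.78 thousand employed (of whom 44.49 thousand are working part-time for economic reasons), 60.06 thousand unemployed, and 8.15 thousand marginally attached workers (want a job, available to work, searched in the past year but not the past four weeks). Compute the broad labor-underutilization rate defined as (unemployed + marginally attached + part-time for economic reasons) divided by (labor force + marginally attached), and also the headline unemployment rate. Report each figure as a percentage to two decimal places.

Labor force = 1,094.78 + 60.06 = 1,154.84 thousand.
Numerator = 60.06 + 8.15 + 44.49 = 112.70 thousand.
Denominator = 1,154.84 + 8.15 = 1,162.99 thousand.
Broad rate = 112.70 / 1,162.99 = 9.69%.
Headline unemployment rate = 60.06 / 1,154.84 = 5.20%.

Broad underutilization rate ≈ 9.69%; headline unemployment rate ≈ 5.20%.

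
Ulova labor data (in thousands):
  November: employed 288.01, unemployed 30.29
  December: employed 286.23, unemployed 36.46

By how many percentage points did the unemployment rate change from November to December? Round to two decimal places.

November: labor force = 288.01 + 30.29 = 318.30; u = 30.29/318.30 = 9.52%.
December: labor force = 286.23 + 36.46 = 322.69; u = 36.46/322.69 = 11.30%.
Change = 11.30% − 9.52% = +1.78 pp.

The unemployment rate changed by +1.78 percentage points.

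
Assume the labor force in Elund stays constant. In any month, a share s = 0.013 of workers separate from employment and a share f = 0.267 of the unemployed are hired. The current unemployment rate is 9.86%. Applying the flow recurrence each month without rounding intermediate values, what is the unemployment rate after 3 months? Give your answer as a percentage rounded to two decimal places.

With a fixed labor force, u_{t+1} = u_t + s·(1−u_t) − f·u_t = u_t·(1−s−f) + s.
Here 1−s−f = 0.720 and s = 0.013.
u_1 = 0.098600 × 0.720 + 0.013 = 0.083992.
u_2 = 0.083992 × 0.720 + 0.013 = 0.073474.
u_3 = 0.073474 × 0.720 + 0.013 = 0.065901.

Unemployment rate after three months ≈ 6.59%.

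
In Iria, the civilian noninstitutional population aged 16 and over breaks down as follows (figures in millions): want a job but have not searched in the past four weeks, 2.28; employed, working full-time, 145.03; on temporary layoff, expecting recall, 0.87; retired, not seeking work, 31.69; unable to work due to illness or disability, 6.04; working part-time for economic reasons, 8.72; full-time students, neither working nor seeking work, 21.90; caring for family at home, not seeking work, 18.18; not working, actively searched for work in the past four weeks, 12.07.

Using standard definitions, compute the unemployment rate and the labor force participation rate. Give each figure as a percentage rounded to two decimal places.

Employed = 145.03 + 8.72 = 153.75 million (anyone who worked, including part-time for economic reasons, counts as employed).
Unemployed = 0.87 + 12.07 = 12.94 million (jobless and actively searching, or on temporary layoff).
Labor force = 153.75 + 12.94 = 166.69 million.
Not in labor force = 2.28 + 31.69 + 6.04 + 21.90 + 18.18 = 80.09 million (those not working and not actively searching are outside the labor force — including those who want a job but have given up searching).
Civilian working-age population = 166.69 + 80.09 = 246.78 million.
Unemployment rate = 12.94 / 166.69 = 7.76%.
Labor force participation rate = 166.69 / 246.78 = 67.55%.

Unemployment rate ≈ 7.76%; labor force participation rate ≈ 67.55%.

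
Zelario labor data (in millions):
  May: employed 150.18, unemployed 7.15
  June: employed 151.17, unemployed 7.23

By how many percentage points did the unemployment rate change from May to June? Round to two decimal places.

The unemployment rate changed by +0.02 percentage points.

May: labor force = 150.18 + 7.15 = 157.33; u = 7.15/157.33 = 4.54%.
June: labor force = 151.17 + 7.23 = 158.40; u = 7.23/158.40 = 4.56%.
Change = 4.56% − 4.54% = +0.02 pp.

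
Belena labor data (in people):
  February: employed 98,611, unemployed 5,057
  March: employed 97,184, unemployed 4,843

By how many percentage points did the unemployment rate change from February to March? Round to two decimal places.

February: labor force = 98,611 + 5,057 = 103,668; u = 5,057/103,668 = 4.88%.
March: labor force = 97,184 + 4,843 = 102,027; u = 4,843/102,027 = 4.75%.
Change = 4.75% − 4.88% = −0.13 pp.

The unemployment rate changed by −0.13 percentage points.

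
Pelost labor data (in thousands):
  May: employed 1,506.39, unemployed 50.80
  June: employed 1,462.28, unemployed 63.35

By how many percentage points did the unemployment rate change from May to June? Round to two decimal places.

The unemployment rate changed by +0.89 percentage points.

May: labor force = 1,506.39 + 50.80 = 1,557.19; u = 50.80/1,557.19 = 3.26%.
June: labor force = 1,462.28 + 63.35 = 1,525.63; u = 63.35/1,525.63 = 4.15%.
Change = 4.15% − 3.26% = +0.89 pp.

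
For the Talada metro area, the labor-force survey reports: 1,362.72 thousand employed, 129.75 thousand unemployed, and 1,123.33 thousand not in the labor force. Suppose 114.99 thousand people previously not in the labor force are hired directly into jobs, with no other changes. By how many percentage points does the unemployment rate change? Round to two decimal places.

Initially, labor force = 1,362.72 + 129.75 = 1,492.47 thousand, so u = 129.75/1,492.47 = 8.69%.
After the change, employed and labor force both rise by 114.99; unemployed unchanged → E = 1,477.71, U = 129.75, labor force = 1,607.46 thousand.
New unemployment rate = 129.75 / 1,607.46 = 8.07%.
Change = 8.07% − 8.69% = −0.62 percentage points.

The unemployment rate changes by −0.62 percentage points.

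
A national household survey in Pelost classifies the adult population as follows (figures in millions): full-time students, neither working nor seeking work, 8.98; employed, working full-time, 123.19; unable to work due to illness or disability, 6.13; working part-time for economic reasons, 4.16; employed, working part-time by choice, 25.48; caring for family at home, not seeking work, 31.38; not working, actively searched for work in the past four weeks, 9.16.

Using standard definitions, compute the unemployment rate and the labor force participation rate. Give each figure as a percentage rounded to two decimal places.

Employed = 123.19 + 4.16 + 25.48 = 152.83 million (anyone who worked, including part-time for economic reasons, counts as employed).
Unemployed = 9.16 million.
Labor force = 152.83 + 9.16 = 161.99 million.
Not in labor force = 8.98 + 6.13 + 31.38 = 46.49 million (those not working and not actively searching are outside the labor force).
Civilian working-age population = 161.99 + 46.49 = 208.48 million.
Unemployment rate = 9.16 / 161.99 = 5.65%.
Labor force participation rate = 161.99 / 208.48 = 77.70%.

Unemployment rate ≈ 5.65%; labor force participation rate ≈ 77.70%.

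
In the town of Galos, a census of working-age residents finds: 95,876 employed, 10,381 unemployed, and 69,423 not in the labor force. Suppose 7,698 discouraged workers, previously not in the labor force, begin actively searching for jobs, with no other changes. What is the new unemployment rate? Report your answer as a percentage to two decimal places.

Initially, labor force = 95,876 + 10,381 = 106,257, so u = 10,381/106,257 = 9.77%.
After the change, unemployed and labor force both rise by 7,698 → E = 95,876, U = 18,079, labor force = 113,955.
New unemployment rate = 18,079 / 113,955 = 15.87%.

New unemployment rate ≈ 15.87%.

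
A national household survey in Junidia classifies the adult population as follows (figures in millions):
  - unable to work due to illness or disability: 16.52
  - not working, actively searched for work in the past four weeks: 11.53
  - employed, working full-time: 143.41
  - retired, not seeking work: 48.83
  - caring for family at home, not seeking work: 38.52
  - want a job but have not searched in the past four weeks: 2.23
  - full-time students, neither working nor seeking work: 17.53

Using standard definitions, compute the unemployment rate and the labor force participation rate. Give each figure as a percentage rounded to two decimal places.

Unemployment rate ≈ 7.44%; labor force participation rate ≈ 55.62%.

Employed = 143.41 million.
Unemployed = 11.53 million.
Labor force = 143.41 + 11.53 = 154.94 million.
Not in labor force = 16.52 + 48.83 + 38.52 + 2.23 + 17.53 = 123.63 million (those not working and not actively searching are outside the labor force — including those who want a job but have given up searching).
Civilian working-age population = 154.94 + 123.63 = 278.57 million.
Unemployment rate = 11.53 / 154.94 = 7.44%.
Labor force participation rate = 154.94 / 278.57 = 55.62%.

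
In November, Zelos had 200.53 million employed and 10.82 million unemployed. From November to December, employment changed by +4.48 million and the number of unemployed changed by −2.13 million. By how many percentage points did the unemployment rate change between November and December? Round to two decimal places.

The unemployment rate changed by −1.05 percentage points.

November: labor force = 200.53 + 10.82 = 211.35; u = 10.82/211.35 = 5.12%.
December: labor force = 205.01 + 8.69 = 213.70; u = 8.69/213.70 = 4.07%.
Change = 4.07% − 5.12% = −1.05 pp.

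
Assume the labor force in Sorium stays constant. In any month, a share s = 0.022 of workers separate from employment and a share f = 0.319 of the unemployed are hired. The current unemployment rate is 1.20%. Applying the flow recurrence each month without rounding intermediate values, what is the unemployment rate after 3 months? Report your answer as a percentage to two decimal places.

With a fixed labor force, u_{t+1} = u_t + s·(1−u_t) − f·u_t = u_t·(1−s−f) + s.
Here 1−s−f = 0.659 and s = 0.022.
u_1 = 0.012000 × 0.659 + 0.022 = 0.029908.
u_2 = 0.029908 × 0.659 + 0.022 = 0.041709.
u_3 = 0.041709 × 0.659 + 0.022 = 0.049486.

Unemployment rate after three months ≈ 4.95%.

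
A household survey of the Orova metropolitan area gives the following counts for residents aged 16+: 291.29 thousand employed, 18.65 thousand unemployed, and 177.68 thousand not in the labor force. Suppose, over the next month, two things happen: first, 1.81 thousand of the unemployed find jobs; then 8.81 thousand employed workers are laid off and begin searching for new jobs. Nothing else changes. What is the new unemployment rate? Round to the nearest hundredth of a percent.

Initially, labor force = 291.29 + 18.65 = 309.94 thousand, so u = 18.65/309.94 = 6.02%.
After the first change, unemployed falls and employed rises by 1.81; labor force unchanged → E = 293.10, U = 16.84, labor force = 309.94 thousand.
After the second change, employed falls and unemployed rises by 8.81; labor force unchanged → E = 284.29, U = 25.65, labor force = 309.94 thousand.
New unemployment rate = 25.65 / 309.94 = 8.28%.

New unemployment rate ≈ 8.28%.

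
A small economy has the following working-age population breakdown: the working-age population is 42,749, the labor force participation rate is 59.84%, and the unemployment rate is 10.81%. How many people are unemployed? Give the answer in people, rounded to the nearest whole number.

Labor force = 0.5984 × 42,749 = 25,581.
Unemployed = 0.1081 × 25,581 ≈ 2,765.

About 2,765 are unemployed.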